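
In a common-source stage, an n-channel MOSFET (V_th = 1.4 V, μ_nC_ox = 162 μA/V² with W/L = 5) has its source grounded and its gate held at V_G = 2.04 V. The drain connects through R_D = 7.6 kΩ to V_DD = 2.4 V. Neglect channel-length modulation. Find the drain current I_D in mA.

I_D = 0.166 mA

V_GS = V_G = 2.04 V, so V_ov = 2.04 − 1.4 = 0.64 V.
k_n = μ_nC_ox · (W/L) = 0.81 mA/V².
Assume saturation: I_D = ½ k_n V_ov² = 0.5 × 0.81 × 0.64² = 0.166 mA, giving V_DS = V_DD − I_D R_D = 2.4 − 0.166 × 7.6 = 1.14 V.
V_DS = 1.14 V ≥ V_ov = 0.64 V, confirming saturation.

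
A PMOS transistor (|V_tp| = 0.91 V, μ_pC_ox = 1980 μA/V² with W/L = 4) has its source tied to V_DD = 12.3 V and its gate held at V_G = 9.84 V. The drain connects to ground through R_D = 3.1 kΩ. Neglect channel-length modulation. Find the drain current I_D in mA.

V_SG = V_DD − V_G = 12.3 − 9.84 = 2.46 V, so V_ov = 2.46 − 0.91 = 1.55 V.
k_p = μ_pC_ox · (W/L) = 7.92 mA/V².
Assume saturation: I_D = ½ k_p V_ov² = 0.5 × 7.92 × 1.55² = 9.51 mA, giving V_SD = V_DD − I_D R_D = 12.3 − 9.51 × 3.1 = -17.2 V.
But -17.2 V < V_ov = 1.55 V, so the device is actually in triode.
In triode I_D = k_p[V_ov V_SD − ½ V_SD²] and I_D = (V_DD − V_SD)/R_D. Equating: 12.3 V_SD² − 39.06 V_SD + 12.3 = 0, giving V_SD = 0.354 V (the root below V_ov).
I_D = (12.3 − 0.354) / 3.1 = 3.85 mA.

I_D = 3.85 mA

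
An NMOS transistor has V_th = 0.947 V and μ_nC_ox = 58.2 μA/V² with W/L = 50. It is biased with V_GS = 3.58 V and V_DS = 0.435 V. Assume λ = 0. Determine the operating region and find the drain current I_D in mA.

Triode; I_D = 3.06 mA

k_n = μ_nC_ox · (W/L) = 2.91 mA/V².
V_ov = V_GS − V_th = 3.58 − 0.947 = 2.63 V.
Since V_DS = 0.435 V < V_ov = 2.63 V, the device is in the triode region.
I_D = k_n [V_ov · V_DS − ½ V_DS²] = 2.91 × [2.63 × 0.435 − 0.5 × 0.435²] = 3.06 mA.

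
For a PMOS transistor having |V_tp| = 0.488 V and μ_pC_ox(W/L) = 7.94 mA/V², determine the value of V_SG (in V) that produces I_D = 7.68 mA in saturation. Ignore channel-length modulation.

V_SG = 1.88 V

In saturation I_D = ½ k_p (V_SG − |V_tp|)², so V_SG − |V_tp| = √(2 I_D / k_p) = √(2 × 7.68 / 7.94) = 1.39 V.
V_SG = 0.488 + 1.39 = 1.88 V.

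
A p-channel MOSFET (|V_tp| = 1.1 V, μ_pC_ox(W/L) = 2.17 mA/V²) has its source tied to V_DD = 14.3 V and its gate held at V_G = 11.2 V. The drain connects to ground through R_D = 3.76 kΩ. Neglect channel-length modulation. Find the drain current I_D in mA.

V_SG = V_DD − V_G = 14.3 − 11.2 = 3.1 V, so V_ov = 3.1 − 1.1 = 2 V.
Assume saturation: I_D = ½ k_p V_ov² = 0.5 × 2.17 × 2² = 4.34 mA, giving V_SD = V_DD − I_D R_D = 14.3 − 4.34 × 3.76 = -2.02 V.
But -2.02 V < V_ov = 2 V, so the device is actually in triode.
In triode I_D = k_p[V_ov V_SD − ½ V_SD²] and I_D = (V_DD − V_SD)/R_D. Equating: 4.08 V_SD² − 17.32 V_SD + 14.3 = 0, giving V_SD = 1.12 V (the root below V_ov).
I_D = (14.3 − 1.12) / 3.76 = 3.5 mA.

I_D = 3.50 mA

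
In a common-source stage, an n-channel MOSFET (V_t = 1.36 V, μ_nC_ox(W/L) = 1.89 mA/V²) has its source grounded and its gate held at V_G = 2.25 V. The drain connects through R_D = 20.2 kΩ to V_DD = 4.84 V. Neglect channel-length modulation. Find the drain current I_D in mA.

V_GS = V_G = 2.25 V, so V_ov = 2.25 − 1.36 = 0.89 V.
Assume saturation: I_D = ½ k_n V_ov² = 0.5 × 1.89 × 0.89² = 0.749 mA, giving V_DS = V_DD − I_D R_D = 4.84 − 0.749 × 20.2 = -10.3 V.
But -10.3 V < V_ov = 0.89 V, so the device is actually in triode.
In triode I_D = k_n[V_ov V_DS − ½ V_DS²] and I_D = (V_DD − V_DS)/R_D. Equating: 19.1 V_DS² − 34.98 V_DS + 4.84 = 0, giving V_DS = 0.151 V (the root below V_ov).
I_D = (4.84 − 0.151) / 20.2 = 0.232 mA.

I_D = 0.232 mA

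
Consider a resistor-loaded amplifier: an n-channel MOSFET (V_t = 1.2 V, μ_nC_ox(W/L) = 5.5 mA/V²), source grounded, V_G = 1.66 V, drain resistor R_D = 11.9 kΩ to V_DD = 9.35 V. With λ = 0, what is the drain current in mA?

I_D = 0.582 mA

V_GS = V_G = 1.66 V, so V_ov = 1.66 − 1.2 = 0.46 V.
Assume saturation: I_D = ½ k_n V_ov² = 0.5 × 5.5 × 0.46² = 0.582 mA, giving V_DS = V_DD − I_D R_D = 9.35 − 0.582 × 11.9 = 2.43 V.
V_DS = 2.43 V ≥ V_ov = 0.46 V, confirming saturation.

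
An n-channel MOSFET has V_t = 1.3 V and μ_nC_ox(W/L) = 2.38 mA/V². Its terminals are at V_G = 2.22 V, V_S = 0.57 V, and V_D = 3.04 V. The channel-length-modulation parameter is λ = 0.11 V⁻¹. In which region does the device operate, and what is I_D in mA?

Saturation; I_D = 0.185 mA

V_GS = V_G − V_S = 2.22 − 0.57 = 1.65 V; V_DS = V_D − V_S = 3.04 − 0.57 = 2.47 V.
V_ov = V_GS − V_t = 1.65 − 1.3 = 0.35 V.
Since V_DS = 2.47 V ≥ V_ov = 0.35 V, the device is in saturation.
I_D = ½ k_n V_ov² (1 + λ V_DS) = 0.5 × 2.38 × 0.35² × (1 + 0.11 × 2.47) = 0.185 mA.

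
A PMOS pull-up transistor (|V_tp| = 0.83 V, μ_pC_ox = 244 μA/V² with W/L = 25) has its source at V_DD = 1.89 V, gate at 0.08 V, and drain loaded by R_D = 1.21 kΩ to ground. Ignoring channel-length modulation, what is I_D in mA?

V_SG = V_DD − V_G = 1.89 − 0.08 = 1.81 V, so V_ov = 1.81 − 0.83 = 0.98 V.
k_p = μ_pC_ox · (W/L) = 6.1 mA/V².
Assume saturation: I_D = ½ k_p V_ov² = 0.5 × 6.1 × 0.98² = 2.93 mA, giving V_SD = V_DD − I_D R_D = 1.89 − 2.93 × 1.21 = -1.65 V.
But -1.65 V < V_ov = 0.98 V, so the device is actually in triode.
In triode I_D = k_p[V_ov V_SD − ½ V_SD²] and I_D = (V_DD − V_SD)/R_D. Equating: 3.69 V_SD² − 8.233 V_SD + 1.89 = 0, giving V_SD = 0.26 V (the root below V_ov).
I_D = (1.89 − 0.26) / 1.21 = 1.35 mA.

I_D = 1.35 mA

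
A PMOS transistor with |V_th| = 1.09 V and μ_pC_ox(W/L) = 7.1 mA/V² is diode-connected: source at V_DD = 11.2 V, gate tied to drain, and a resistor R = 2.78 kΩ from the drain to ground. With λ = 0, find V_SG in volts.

With gate tied to drain, V_SG = V_SD ≥ V_SG − |V_th|, so the device is in saturation.
KCL at the drain: ½ k_p (V_SG − |V_th|)² = (V_DD − V_SG)/R.
Let x = V_SG − 1.09. Then 9.87 x² + x − 10.11 = 0, giving x = 0.963 V (positive root), so V_SG = 2.05 V.
I_D = (V_DD − V_SG)/R = (11.2 − 2.05) / 2.78 = 3.29 mA.

V_SG = 2.05 V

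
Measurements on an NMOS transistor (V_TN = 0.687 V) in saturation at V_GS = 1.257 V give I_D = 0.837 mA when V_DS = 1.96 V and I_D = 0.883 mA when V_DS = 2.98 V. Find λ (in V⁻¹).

With V_GS fixed, I_D ∝ (1 + λ V_DS) in saturation, so I_D2/I_D1 = (1 + λ V_DS2)/(1 + λ V_DS1).
0.883/0.837 = 1.055 = (1 + 2.98 λ)/(1 + 1.96 λ).
Solving: λ (I_D1 V_DS2 − I_D2 V_DS1) = I_D2 − I_D1, so λ = (0.883 − 0.837) / (0.837 × 2.98 − 0.883 × 1.96) = 0.046 / 0.764 = 0.0602 V⁻¹.

λ = 0.0602 V⁻¹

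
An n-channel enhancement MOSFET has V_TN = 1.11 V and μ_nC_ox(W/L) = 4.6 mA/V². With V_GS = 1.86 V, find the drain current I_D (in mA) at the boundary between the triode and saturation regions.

I_D = 1.29 mA

At the boundary V_DS = V_ov = V_GS − V_TN = 1.86 − 1.11 = 0.75 V.
I_D = ½ k_n V_ov² = 0.5 × 4.6 × 0.75² = 1.29 mA.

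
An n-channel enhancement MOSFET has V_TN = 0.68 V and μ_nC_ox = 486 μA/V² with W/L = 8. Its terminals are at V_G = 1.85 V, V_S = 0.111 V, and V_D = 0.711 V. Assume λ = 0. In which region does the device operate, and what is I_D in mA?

Triode; I_D = 1.77 mA

V_GS = V_G − V_S = 1.85 − 0.111 = 1.74 V; V_DS = V_D − V_S = 0.711 − 0.111 = 0.6 V.
k_n = μ_nC_ox · (W/L) = 3.888 mA/V².
V_ov = V_GS − V_TN = 1.74 − 0.68 = 1.06 V.
Since V_DS = 0.6 V < V_ov = 1.06 V, the device is in the triode region.
I_D = k_n [V_ov · V_DS − ½ V_DS²] = 3.888 × [1.06 × 0.6 − 0.5 × 0.6²] = 1.77 mA.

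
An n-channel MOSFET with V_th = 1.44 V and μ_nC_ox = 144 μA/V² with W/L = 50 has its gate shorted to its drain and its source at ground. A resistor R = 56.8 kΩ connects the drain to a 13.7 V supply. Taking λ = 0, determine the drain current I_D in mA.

With gate tied to drain, V_GS = V_DS ≥ V_GS − V_th, so the device is in saturation.
k_n = μ_nC_ox · (W/L) = 7.2 mA/V².
KCL at the drain: ½ k_n (V_GS − V_th)² = (V_DD − V_GS)/R.
Let x = V_GS − 1.44. Then 204 x² + x − 12.26 = 0, giving x = 0.242 V (positive root), so V_GS = 1.68 V.
I_D = (V_DD − V_GS)/R = (13.7 − 1.68) / 56.8 = 0.212 mA.

I_D = 0.212 mA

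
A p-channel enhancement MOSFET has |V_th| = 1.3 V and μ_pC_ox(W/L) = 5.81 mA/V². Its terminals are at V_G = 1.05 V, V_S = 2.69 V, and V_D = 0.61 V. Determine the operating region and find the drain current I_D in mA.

Saturation; I_D = 0.336 mA

V_SG = V_S − V_G = 2.69 − 1.05 = 1.64 V; V_SD = V_S − V_D = 2.69 − 0.61 = 2.08 V.
V_ov = V_SG − |V_th| = 1.64 − 1.3 = 0.34 V.
Since V_SD = 2.08 V ≥ V_ov = 0.34 V, the device is in saturation.
I_D = ½ k_p V_ov² = 0.5 × 5.81 × 0.34² = 0.336 mA.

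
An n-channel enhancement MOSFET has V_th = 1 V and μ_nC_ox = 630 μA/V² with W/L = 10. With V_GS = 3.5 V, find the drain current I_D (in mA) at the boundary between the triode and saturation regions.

I_D = 19.7 mA

At the boundary V_DS = V_ov = V_GS − V_th = 3.5 − 1 = 2.5 V.
k_n = μ_nC_ox · (W/L) = 6.3 mA/V².
I_D = ½ k_n V_ov² = 0.5 × 6.3 × 2.5² = 19.7 mA.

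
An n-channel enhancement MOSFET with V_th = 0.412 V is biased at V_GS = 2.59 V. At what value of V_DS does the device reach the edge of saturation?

The boundary between triode and saturation is V_DS = V_GS − V_th = V_ov.
V_ov = 2.59 − 0.412 = 2.18 V.

V_DS,sat = 2.18 V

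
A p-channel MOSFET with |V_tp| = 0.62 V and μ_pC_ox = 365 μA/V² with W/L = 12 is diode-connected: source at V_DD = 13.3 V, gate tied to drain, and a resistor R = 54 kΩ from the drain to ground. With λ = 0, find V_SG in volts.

V_SG = 0.943 V

With gate tied to drain, V_SG = V_SD ≥ V_SG − |V_tp|, so the device is in saturation.
k_p = μ_pC_ox · (W/L) = 4.38 mA/V².
KCL at the drain: ½ k_p (V_SG − |V_tp|)² = (V_DD − V_SG)/R.
Let x = V_SG − 0.62. Then 118 x² + x − 12.68 = 0, giving x = 0.323 V (positive root), so V_SG = 0.943 V.
I_D = (V_DD − V_SG)/R = (13.3 − 0.943) / 54 = 0.229 mA.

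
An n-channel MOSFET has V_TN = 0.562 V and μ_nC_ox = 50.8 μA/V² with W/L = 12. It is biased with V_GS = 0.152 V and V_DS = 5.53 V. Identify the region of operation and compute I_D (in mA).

Cutoff; I_D = 0 mA

V_GS = 0.152 V < V_TN = 0.562 V, so the transistor is in cutoff.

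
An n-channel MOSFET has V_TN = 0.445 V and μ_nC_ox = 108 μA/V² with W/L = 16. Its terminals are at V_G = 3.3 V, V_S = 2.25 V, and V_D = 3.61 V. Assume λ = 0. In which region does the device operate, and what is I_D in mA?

V_GS = V_G − V_S = 3.3 − 2.25 = 1.05 V; V_DS = V_D − V_S = 3.61 − 2.25 = 1.36 V.
k_n = μ_nC_ox · (W/L) = 1.728 mA/V².
V_ov = V_GS − V_TN = 1.05 − 0.445 = 0.605 V.
Since V_DS = 1.36 V ≥ V_ov = 0.605 V, the device is in saturation.
I_D = ½ k_n V_ov² = 0.5 × 1.728 × 0.605² = 0.316 mA.

Saturation; I_D = 0.316 mA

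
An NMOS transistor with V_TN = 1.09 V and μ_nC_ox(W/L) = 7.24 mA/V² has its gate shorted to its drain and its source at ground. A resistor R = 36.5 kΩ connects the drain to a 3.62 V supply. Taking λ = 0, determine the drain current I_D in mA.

I_D = 0.0656 mA

With gate tied to drain, V_GS = V_DS ≥ V_GS − V_TN, so the device is in saturation.
KCL at the drain: ½ k_n (V_GS − V_TN)² = (V_DD − V_GS)/R.
Let x = V_GS − 1.09. Then 132 x² + x − 2.53 = 0, giving x = 0.135 V (positive root), so V_GS = 1.22 V.
I_D = (V_DD − V_GS)/R = (3.62 − 1.22) / 36.5 = 0.0656 mA.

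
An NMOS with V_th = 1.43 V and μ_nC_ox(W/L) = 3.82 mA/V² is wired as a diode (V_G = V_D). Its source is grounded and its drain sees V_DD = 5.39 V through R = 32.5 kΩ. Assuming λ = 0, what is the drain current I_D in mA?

With gate tied to drain, V_GS = V_DS ≥ V_GS − V_th, so the device is in saturation.
KCL at the drain: ½ k_n (V_GS − V_th)² = (V_DD − V_GS)/R.
Let x = V_GS − 1.43. Then 62.1 x² + x − 3.96 = 0, giving x = 0.245 V (positive root), so V_GS = 1.67 V.
I_D = (V_DD − V_GS)/R = (5.39 − 1.67) / 32.5 = 0.114 mA.

I_D = 0.114 mA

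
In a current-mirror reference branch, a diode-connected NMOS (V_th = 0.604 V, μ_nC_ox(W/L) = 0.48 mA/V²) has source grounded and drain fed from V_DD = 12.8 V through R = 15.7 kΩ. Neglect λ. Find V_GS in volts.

V_GS = 2.28 V

With gate tied to drain, V_GS = V_DS ≥ V_GS − V_th, so the device is in saturation.
KCL at the drain: ½ k_n (V_GS − V_th)² = (V_DD − V_GS)/R.
Let x = V_GS − 0.604. Then 3.77 x² + x − 12.2 = 0, giving x = 1.67 V (positive root), so V_GS = 2.28 V.
I_D = (V_DD − V_GS)/R = (12.8 − 2.28) / 15.7 = 0.67 mA.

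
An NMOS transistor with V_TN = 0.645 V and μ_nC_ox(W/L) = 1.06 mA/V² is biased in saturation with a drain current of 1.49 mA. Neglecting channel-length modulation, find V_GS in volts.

V_GS = 2.32 V

In saturation I_D = ½ k_n (V_GS − V_TN)², so V_GS − V_TN = √(2 I_D / k_n) = √(2 × 1.49 / 1.06) = 1.68 V.
V_GS = 0.645 + 1.68 = 2.32 V.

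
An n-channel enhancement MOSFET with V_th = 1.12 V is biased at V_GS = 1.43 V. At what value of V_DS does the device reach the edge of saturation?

V_DS,sat = 0.310 V

The boundary between triode and saturation is V_DS = V_GS − V_th = V_ov.
V_ov = 1.43 − 1.12 = 0.31 V.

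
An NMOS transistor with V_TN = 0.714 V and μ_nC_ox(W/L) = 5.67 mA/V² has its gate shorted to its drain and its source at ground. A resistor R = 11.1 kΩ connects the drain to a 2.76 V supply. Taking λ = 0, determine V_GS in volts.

V_GS = 0.954 V

With gate tied to drain, V_GS = V_DS ≥ V_GS − V_TN, so the device is in saturation.
KCL at the drain: ½ k_n (V_GS − V_TN)² = (V_DD − V_GS)/R.
Let x = V_GS − 0.714. Then 31.5 x² + x − 2.046 = 0, giving x = 0.24 V (positive root), so V_GS = 0.954 V.
I_D = (V_DD − V_GS)/R = (2.76 − 0.954) / 11.1 = 0.163 mA.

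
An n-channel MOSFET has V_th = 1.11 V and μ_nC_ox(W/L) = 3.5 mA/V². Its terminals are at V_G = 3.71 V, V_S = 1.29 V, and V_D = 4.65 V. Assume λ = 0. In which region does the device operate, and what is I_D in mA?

V_GS = V_G − V_S = 3.71 − 1.29 = 2.42 V; V_DS = V_D − V_S = 4.65 − 1.29 = 3.36 V.
V_ov = V_GS − V_th = 2.42 − 1.11 = 1.31 V.
Since V_DS = 3.36 V ≥ V_ov = 1.31 V, the device is in saturation.
I_D = ½ k_n V_ov² = 0.5 × 3.5 × 1.31² = 3 mA.

Saturation; I_D = 3.00 mA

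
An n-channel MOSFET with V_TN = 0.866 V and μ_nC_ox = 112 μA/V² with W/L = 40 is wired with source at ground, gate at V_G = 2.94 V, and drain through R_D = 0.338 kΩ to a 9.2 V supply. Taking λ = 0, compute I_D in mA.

V_GS = V_G = 2.94 V, so V_ov = 2.94 − 0.866 = 2.07 V.
k_n = μ_nC_ox · (W/L) = 4.48 mA/V².
Assume saturation: I_D = ½ k_n V_ov² = 0.5 × 4.48 × 2.07² = 9.64 mA, giving V_DS = V_DD − I_D R_D = 9.2 − 9.64 × 0.338 = 5.94 V.
V_DS = 5.94 V ≥ V_ov = 2.07 V, confirming saturation.

I_D = 9.64 mA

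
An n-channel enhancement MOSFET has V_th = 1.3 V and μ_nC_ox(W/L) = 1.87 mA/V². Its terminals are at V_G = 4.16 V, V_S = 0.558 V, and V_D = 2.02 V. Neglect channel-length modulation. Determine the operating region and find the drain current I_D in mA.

Triode; I_D = 4.30 mA

V_GS = V_G − V_S = 4.16 − 0.558 = 3.6 V; V_DS = V_D − V_S = 2.02 − 0.558 = 1.46 V.
V_ov = V_GS − V_th = 3.6 − 1.3 = 2.3 V.
Since V_DS = 1.46 V < V_ov = 2.3 V, the device is in the triode region.
I_D = k_n [V_ov · V_DS − ½ V_DS²] = 1.87 × [2.3 × 1.46 − 0.5 × 1.46²] = 4.3 mA.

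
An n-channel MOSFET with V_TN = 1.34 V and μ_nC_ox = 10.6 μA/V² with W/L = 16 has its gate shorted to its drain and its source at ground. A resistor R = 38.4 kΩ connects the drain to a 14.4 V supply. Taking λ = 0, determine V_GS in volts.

V_GS = 3.19 V

With gate tied to drain, V_GS = V_DS ≥ V_GS − V_TN, so the device is in saturation.
k_n = μ_nC_ox · (W/L) = 0.1696 mA/V².
KCL at the drain: ½ k_n (V_GS − V_TN)² = (V_DD − V_GS)/R.
Let x = V_GS − 1.34. Then 3.26 x² + x − 13.06 = 0, giving x = 1.85 V (positive root), so V_GS = 3.19 V.
I_D = (V_DD − V_GS)/R = (14.4 − 3.19) / 38.4 = 0.292 mA.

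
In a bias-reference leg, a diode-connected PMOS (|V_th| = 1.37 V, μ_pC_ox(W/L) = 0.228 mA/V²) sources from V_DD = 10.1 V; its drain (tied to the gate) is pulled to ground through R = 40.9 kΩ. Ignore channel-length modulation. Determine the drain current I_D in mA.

I_D = 0.183 mA

With gate tied to drain, V_SG = V_SD ≥ V_SG − |V_th|, so the device is in saturation.
KCL at the drain: ½ k_p (V_SG − |V_th|)² = (V_DD − V_SG)/R.
Let x = V_SG − 1.37. Then 4.66 x² + x − 8.73 = 0, giving x = 1.27 V (positive root), so V_SG = 2.64 V.
I_D = (V_DD − V_SG)/R = (10.1 − 2.64) / 40.9 = 0.183 mA.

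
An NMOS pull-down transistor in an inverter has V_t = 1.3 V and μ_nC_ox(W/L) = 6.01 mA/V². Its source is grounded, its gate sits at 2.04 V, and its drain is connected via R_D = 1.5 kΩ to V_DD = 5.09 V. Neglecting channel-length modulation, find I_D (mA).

V_GS = V_G = 2.04 V, so V_ov = 2.04 − 1.3 = 0.74 V.
Assume saturation: I_D = ½ k_n V_ov² = 0.5 × 6.01 × 0.74² = 1.65 mA, giving V_DS = V_DD − I_D R_D = 5.09 − 1.65 × 1.5 = 2.62 V.
V_DS = 2.62 V ≥ V_ov = 0.74 V, confirming saturation.

I_D = 1.65 mA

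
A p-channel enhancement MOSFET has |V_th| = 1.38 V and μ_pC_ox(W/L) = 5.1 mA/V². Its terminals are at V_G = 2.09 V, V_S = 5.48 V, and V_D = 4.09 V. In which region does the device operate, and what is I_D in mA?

Triode; I_D = 9.32 mA

V_SG = V_S − V_G = 5.48 − 2.09 = 3.39 V; V_SD = V_S − V_D = 5.48 − 4.09 = 1.39 V.
V_ov = V_SG − |V_th| = 3.39 − 1.38 = 2.01 V.
Since V_SD = 1.39 V < V_ov = 2.01 V, the device is in the triode region.
I_D = k_p [V_ov · V_SD − ½ V_SD²] = 5.1 × [2.01 × 1.39 − 0.5 × 1.39²] = 9.32 mA.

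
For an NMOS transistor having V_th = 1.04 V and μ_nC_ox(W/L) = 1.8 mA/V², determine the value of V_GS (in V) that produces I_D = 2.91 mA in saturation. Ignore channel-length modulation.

V_GS = 2.84 V

In saturation I_D = ½ k_n (V_GS − V_th)², so V_GS − V_th = √(2 I_D / k_n) = √(2 × 2.91 / 1.8) = 1.8 V.
V_GS = 1.04 + 1.8 = 2.84 V.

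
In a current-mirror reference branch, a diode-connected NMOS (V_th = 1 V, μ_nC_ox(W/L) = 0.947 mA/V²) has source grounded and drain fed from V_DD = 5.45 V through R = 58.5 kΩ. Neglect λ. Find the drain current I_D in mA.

I_D = 0.0695 mA

With gate tied to drain, V_GS = V_DS ≥ V_GS − V_th, so the device is in saturation.
KCL at the drain: ½ k_n (V_GS − V_th)² = (V_DD − V_GS)/R.
Let x = V_GS − 1. Then 27.7 x² + x − 4.45 = 0, giving x = 0.383 V (positive root), so V_GS = 1.38 V.
I_D = (V_DD − V_GS)/R = (5.45 − 1.38) / 58.5 = 0.0695 mA.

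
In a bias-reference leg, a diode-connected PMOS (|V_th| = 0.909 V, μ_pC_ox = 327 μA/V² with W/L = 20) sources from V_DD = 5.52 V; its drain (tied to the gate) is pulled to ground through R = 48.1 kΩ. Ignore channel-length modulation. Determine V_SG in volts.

With gate tied to drain, V_SG = V_SD ≥ V_SG − |V_th|, so the device is in saturation.
k_p = μ_pC_ox · (W/L) = 6.54 mA/V².
KCL at the drain: ½ k_p (V_SG − |V_th|)² = (V_DD − V_SG)/R.
Let x = V_SG − 0.909. Then 157 x² + x − 4.611 = 0, giving x = 0.168 V (positive root), so V_SG = 1.08 V.
I_D = (V_DD − V_SG)/R = (5.52 − 1.08) / 48.1 = 0.0924 mA.

V_SG = 1.08 V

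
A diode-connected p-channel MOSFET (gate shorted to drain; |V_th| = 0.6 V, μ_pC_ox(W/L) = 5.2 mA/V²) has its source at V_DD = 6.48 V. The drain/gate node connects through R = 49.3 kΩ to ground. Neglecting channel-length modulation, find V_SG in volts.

With gate tied to drain, V_SG = V_SD ≥ V_SG − |V_th|, so the device is in saturation.
KCL at the drain: ½ k_p (V_SG − |V_th|)² = (V_DD − V_SG)/R.
Let x = V_SG − 0.6. Then 128 x² + x − 5.88 = 0, giving x = 0.21 V (positive root), so V_SG = 0.81 V.
I_D = (V_DD − V_SG)/R = (6.48 − 0.81) / 49.3 = 0.115 mA.

V_SG = 0.810 V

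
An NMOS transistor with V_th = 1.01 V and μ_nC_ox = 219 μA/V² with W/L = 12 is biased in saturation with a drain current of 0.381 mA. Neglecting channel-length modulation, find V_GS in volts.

k_n = μ_nC_ox · (W/L) = 2.628 mA/V².
In saturation I_D = ½ k_n (V_GS − V_th)², so V_GS − V_th = √(2 I_D / k_n) = √(2 × 0.381 / 2.628) = 0.538 V.
V_GS = 1.01 + 0.538 = 1.55 V.

V_GS = 1.55 V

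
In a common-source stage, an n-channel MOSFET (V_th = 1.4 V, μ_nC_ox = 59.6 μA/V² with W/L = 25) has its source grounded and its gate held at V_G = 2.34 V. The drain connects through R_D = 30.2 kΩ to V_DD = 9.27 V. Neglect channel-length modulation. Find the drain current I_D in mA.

V_GS = V_G = 2.34 V, so V_ov = 2.34 − 1.4 = 0.94 V.
k_n = μ_nC_ox · (W/L) = 1.49 mA/V².
Assume saturation: I_D = ½ k_n V_ov² = 0.5 × 1.49 × 0.94² = 0.658 mA, giving V_DS = V_DD − I_D R_D = 9.27 − 0.658 × 30.2 = -10.6 V.
But -10.6 V < V_ov = 0.94 V, so the device is actually in triode.
In triode I_D = k_n[V_ov V_DS − ½ V_DS²] and I_D = (V_DD − V_DS)/R_D. Equating: 22.5 V_DS² − 43.3 V_DS + 9.27 = 0, giving V_DS = 0.245 V (the root below V_ov).
I_D = (9.27 − 0.245) / 30.2 = 0.299 mA.

I_D = 0.299 mA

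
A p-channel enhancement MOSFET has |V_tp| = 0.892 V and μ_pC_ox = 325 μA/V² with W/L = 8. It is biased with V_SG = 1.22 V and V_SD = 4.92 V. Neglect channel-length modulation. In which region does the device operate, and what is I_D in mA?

Saturation; I_D = 0.140 mA

k_p = μ_pC_ox · (W/L) = 2.6 mA/V².
V_ov = V_SG − |V_tp| = 1.22 − 0.892 = 0.328 V.
Since V_SD = 4.92 V ≥ V_ov = 0.328 V, the device is in saturation.
I_D = ½ k_p V_ov² = 0.5 × 2.6 × 0.328² = 0.14 mA.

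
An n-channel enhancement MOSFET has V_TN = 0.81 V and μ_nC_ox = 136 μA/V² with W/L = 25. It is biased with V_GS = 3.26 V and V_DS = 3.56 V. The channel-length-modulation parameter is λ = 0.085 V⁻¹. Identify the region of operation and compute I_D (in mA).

k_n = μ_nC_ox · (W/L) = 3.4 mA/V².
V_ov = V_GS − V_TN = 3.26 − 0.81 = 2.45 V.
Since V_DS = 3.56 V ≥ V_ov = 2.45 V, the device is in saturation.
I_D = ½ k_n V_ov² (1 + λ V_DS) = 0.5 × 3.4 × 2.45² × (1 + 0.085 × 3.56) = 13.3 mA.

Saturation; I_D = 13.3 mA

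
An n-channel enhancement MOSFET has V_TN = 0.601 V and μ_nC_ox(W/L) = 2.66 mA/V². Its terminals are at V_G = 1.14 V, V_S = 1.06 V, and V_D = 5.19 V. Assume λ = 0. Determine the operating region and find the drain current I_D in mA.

V_GS = V_G − V_S = 1.14 − 1.06 = 0.08 V; V_DS = V_D − V_S = 5.19 − 1.06 = 4.13 V.
V_GS = 0.08 V < V_TN = 0.601 V, so the transistor is in cutoff.

Cutoff; I_D = 0 mA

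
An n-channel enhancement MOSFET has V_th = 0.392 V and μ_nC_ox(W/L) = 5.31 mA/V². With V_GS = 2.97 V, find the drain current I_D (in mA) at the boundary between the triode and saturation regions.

I_D = 17.6 mA

At the boundary V_DS = V_ov = V_GS − V_th = 2.97 − 0.392 = 2.58 V.
I_D = ½ k_n V_ov² = 0.5 × 5.31 × 2.58² = 17.6 mA.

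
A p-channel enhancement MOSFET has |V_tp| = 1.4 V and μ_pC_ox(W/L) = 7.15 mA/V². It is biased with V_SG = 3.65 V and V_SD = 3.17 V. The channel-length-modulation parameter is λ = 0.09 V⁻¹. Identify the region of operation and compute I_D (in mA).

Saturation; I_D = 23.3 mA

V_ov = V_SG − |V_tp| = 3.65 − 1.4 = 2.25 V.
Since V_SD = 3.17 V ≥ V_ov = 2.25 V, the device is in saturation.
I_D = ½ k_p V_ov² (1 + λ V_SD) = 0.5 × 7.15 × 2.25² × (1 + 0.09 × 3.17) = 23.3 mA.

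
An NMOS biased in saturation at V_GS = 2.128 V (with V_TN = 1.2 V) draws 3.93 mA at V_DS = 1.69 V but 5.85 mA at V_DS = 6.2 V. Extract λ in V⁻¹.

λ = 0.133 V⁻¹

With V_GS fixed, I_D ∝ (1 + λ V_DS) in saturation, so I_D2/I_D1 = (1 + λ V_DS2)/(1 + λ V_DS1).
5.85/3.93 = 1.489 = (1 + 6.2 λ)/(1 + 1.69 λ).
Solving: λ (I_D1 V_DS2 − I_D2 V_DS1) = I_D2 − I_D1, so λ = (5.85 − 3.93) / (3.93 × 6.2 − 5.85 × 1.69) = 1.92 / 14.5 = 0.133 V⁻¹.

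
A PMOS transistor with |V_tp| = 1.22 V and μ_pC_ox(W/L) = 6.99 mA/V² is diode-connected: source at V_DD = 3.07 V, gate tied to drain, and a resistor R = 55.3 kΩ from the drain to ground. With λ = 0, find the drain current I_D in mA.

With gate tied to drain, V_SG = V_SD ≥ V_SG − |V_tp|, so the device is in saturation.
KCL at the drain: ½ k_p (V_SG − |V_tp|)² = (V_DD − V_SG)/R.
Let x = V_SG − 1.22. Then 193 x² + x − 1.85 = 0, giving x = 0.0953 V (positive root), so V_SG = 1.32 V.
I_D = (V_DD − V_SG)/R = (3.07 − 1.32) / 55.3 = 0.0317 mA.

I_D = 0.0317 mA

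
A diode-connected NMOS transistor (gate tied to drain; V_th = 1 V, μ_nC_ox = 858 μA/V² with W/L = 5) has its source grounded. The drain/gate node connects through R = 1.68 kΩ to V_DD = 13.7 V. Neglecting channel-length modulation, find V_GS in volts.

V_GS = 2.74 V

With gate tied to drain, V_GS = V_DS ≥ V_GS − V_th, so the device is in saturation.
k_n = μ_nC_ox · (W/L) = 4.29 mA/V².
KCL at the drain: ½ k_n (V_GS − V_th)² = (V_DD − V_GS)/R.
Let x = V_GS − 1. Then 3.6 x² + x − 12.7 = 0, giving x = 1.74 V (positive root), so V_GS = 2.74 V.
I_D = (V_DD − V_GS)/R = (13.7 − 2.74) / 1.68 = 6.52 mA.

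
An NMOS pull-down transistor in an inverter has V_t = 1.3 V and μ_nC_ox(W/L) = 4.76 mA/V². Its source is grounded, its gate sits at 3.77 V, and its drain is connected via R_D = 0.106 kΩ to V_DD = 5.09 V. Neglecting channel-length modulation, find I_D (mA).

V_GS = V_G = 3.77 V, so V_ov = 3.77 − 1.3 = 2.47 V.
Assume saturation: I_D = ½ k_n V_ov² = 0.5 × 4.76 × 2.47² = 14.5 mA, giving V_DS = V_DD − I_D R_D = 5.09 − 14.5 × 0.106 = 3.55 V.
V_DS = 3.55 V ≥ V_ov = 2.47 V, confirming saturation.

I_D = 14.5 mA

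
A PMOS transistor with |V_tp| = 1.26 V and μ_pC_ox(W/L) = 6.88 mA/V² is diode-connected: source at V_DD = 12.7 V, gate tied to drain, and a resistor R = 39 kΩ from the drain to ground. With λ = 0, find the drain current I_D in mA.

With gate tied to drain, V_SG = V_SD ≥ V_SG − |V_tp|, so the device is in saturation.
KCL at the drain: ½ k_p (V_SG − |V_tp|)² = (V_DD − V_SG)/R.
Let x = V_SG − 1.26. Then 134 x² + x − 11.44 = 0, giving x = 0.288 V (positive root), so V_SG = 1.55 V.
I_D = (V_DD − V_SG)/R = (12.7 − 1.55) / 39 = 0.286 mA.

I_D = 0.286 mA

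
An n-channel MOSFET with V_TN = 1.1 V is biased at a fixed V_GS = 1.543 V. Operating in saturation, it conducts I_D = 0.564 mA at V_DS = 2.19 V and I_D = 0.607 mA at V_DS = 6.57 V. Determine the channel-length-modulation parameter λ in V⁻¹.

λ = 0.0181 V⁻¹

With V_GS fixed, I_D ∝ (1 + λ V_DS) in saturation, so I_D2/I_D1 = (1 + λ V_DS2)/(1 + λ V_DS1).
0.607/0.564 = 1.076 = (1 + 6.57 λ)/(1 + 2.19 λ).
Solving: λ (I_D1 V_DS2 − I_D2 V_DS1) = I_D2 − I_D1, so λ = (0.607 − 0.564) / (0.564 × 6.57 − 0.607 × 2.19) = 0.043 / 2.38 = 0.0181 V⁻¹.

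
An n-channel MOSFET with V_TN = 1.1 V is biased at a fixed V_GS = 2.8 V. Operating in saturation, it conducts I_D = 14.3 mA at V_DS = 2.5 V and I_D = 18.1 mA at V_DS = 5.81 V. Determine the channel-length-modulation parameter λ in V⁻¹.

With V_GS fixed, I_D ∝ (1 + λ V_DS) in saturation, so I_D2/I_D1 = (1 + λ V_DS2)/(1 + λ V_DS1).
18.1/14.3 = 1.266 = (1 + 5.81 λ)/(1 + 2.5 λ).
Solving: λ (I_D1 V_DS2 − I_D2 V_DS1) = I_D2 − I_D1, so λ = (18.1 − 14.3) / (14.3 × 5.81 − 18.1 × 2.5) = 3.8 / 37.8 = 0.1 V⁻¹.

λ = 0.100 V⁻¹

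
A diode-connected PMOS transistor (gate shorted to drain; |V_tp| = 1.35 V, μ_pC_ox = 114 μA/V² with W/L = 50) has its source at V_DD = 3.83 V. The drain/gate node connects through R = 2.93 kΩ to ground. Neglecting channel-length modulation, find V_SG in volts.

V_SG = 1.84 V

With gate tied to drain, V_SG = V_SD ≥ V_SG − |V_tp|, so the device is in saturation.
k_p = μ_pC_ox · (W/L) = 5.7 mA/V².
KCL at the drain: ½ k_p (V_SG − |V_tp|)² = (V_DD − V_SG)/R.
Let x = V_SG − 1.35. Then 8.35 x² + x − 2.48 = 0, giving x = 0.488 V (positive root), so V_SG = 1.84 V.
I_D = (V_DD − V_SG)/R = (3.83 − 1.84) / 2.93 = 0.68 mA.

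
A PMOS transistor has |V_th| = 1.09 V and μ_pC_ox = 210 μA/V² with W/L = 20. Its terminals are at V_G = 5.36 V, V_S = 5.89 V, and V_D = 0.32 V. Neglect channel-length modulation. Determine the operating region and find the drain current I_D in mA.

Cutoff; I_D = 0 mA

V_SG = V_S − V_G = 5.89 − 5.36 = 0.53 V; V_SD = V_S − V_D = 5.89 − 0.32 = 5.57 V.
V_SG = 0.53 V < |V_th| = 1.09 V, so the transistor is in cutoff.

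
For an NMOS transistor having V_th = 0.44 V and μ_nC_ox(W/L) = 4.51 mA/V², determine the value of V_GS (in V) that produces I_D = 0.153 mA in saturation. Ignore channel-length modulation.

V_GS = 0.700 V

In saturation I_D = ½ k_n (V_GS − V_th)², so V_GS − V_th = √(2 I_D / k_n) = √(2 × 0.153 / 4.51) = 0.26 V.
V_GS = 0.44 + 0.26 = 0.7 V.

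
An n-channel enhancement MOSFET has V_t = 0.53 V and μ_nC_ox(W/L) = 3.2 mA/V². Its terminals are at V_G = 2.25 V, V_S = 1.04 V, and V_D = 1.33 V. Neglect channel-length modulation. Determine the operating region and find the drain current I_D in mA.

Triode; I_D = 0.496 mA

V_GS = V_G − V_S = 2.25 − 1.04 = 1.21 V; V_DS = V_D − V_S = 1.33 − 1.04 = 0.29 V.
V_ov = V_GS − V_t = 1.21 − 0.53 = 0.68 V.
Since V_DS = 0.29 V < V_ov = 0.68 V, the device is in the triode region.
I_D = k_n [V_ov · V_DS − ½ V_DS²] = 3.2 × [0.68 × 0.29 − 0.5 × 0.29²] = 0.496 mA.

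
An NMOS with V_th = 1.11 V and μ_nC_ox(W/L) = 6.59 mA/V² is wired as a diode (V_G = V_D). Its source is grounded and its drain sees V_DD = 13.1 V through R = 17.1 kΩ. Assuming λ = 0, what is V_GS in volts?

V_GS = 1.56 V

With gate tied to drain, V_GS = V_DS ≥ V_GS − V_th, so the device is in saturation.
KCL at the drain: ½ k_n (V_GS − V_th)² = (V_DD − V_GS)/R.
Let x = V_GS − 1.11. Then 56.3 x² + x − 11.99 = 0, giving x = 0.453 V (positive root), so V_GS = 1.56 V.
I_D = (V_DD − V_GS)/R = (13.1 − 1.56) / 17.1 = 0.675 mA.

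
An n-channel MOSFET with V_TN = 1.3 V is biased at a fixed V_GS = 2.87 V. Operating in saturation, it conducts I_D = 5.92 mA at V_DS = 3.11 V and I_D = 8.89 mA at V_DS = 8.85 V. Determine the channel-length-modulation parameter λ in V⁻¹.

With V_GS fixed, I_D ∝ (1 + λ V_DS) in saturation, so I_D2/I_D1 = (1 + λ V_DS2)/(1 + λ V_DS1).
8.89/5.92 = 1.502 = (1 + 8.85 λ)/(1 + 3.11 λ).
Solving: λ (I_D1 V_DS2 − I_D2 V_DS1) = I_D2 − I_D1, so λ = (8.89 − 5.92) / (5.92 × 8.85 − 8.89 × 3.11) = 2.97 / 24.7 = 0.12 V⁻¹.

λ = 0.120 V⁻¹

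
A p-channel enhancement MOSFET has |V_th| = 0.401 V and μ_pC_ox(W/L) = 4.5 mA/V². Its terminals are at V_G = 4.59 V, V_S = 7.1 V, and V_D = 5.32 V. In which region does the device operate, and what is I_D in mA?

V_SG = V_S − V_G = 7.1 − 4.59 = 2.51 V; V_SD = V_S − V_D = 7.1 − 5.32 = 1.78 V.
V_ov = V_SG − |V_th| = 2.51 − 0.401 = 2.11 V.
Since V_SD = 1.78 V < V_ov = 2.11 V, the device is in the triode region.
I_D = k_p [V_ov · V_SD − ½ V_SD²] = 4.5 × [2.11 × 1.78 − 0.5 × 1.78²] = 9.76 mA.

Triode; I_D = 9.76 mA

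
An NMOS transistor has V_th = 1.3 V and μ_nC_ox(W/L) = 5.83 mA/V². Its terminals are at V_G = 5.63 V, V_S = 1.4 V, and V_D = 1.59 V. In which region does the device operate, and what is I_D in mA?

Triode; I_D = 3.14 mA

V_GS = V_G − V_S = 5.63 − 1.4 = 4.23 V; V_DS = V_D − V_S = 1.59 − 1.4 = 0.19 V.
V_ov = V_GS − V_th = 4.23 − 1.3 = 2.93 V.
Since V_DS = 0.19 V < V_ov = 2.93 V, the device is in the triode region.
I_D = k_n [V_ov · V_DS − ½ V_DS²] = 5.83 × [2.93 × 0.19 − 0.5 × 0.19²] = 3.14 mA.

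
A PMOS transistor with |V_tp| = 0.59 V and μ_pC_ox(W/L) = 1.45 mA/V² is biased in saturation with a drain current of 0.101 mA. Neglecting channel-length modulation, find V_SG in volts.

V_SG = 0.963 V

In saturation I_D = ½ k_p (V_SG − |V_tp|)², so V_SG − |V_tp| = √(2 I_D / k_p) = √(2 × 0.101 / 1.45) = 0.373 V.
V_SG = 0.59 + 0.373 = 0.963 V.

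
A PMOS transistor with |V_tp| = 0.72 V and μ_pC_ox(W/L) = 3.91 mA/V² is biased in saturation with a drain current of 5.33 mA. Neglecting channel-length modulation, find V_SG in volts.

In saturation I_D = ½ k_p (V_SG − |V_tp|)², so V_SG − |V_tp| = √(2 I_D / k_p) = √(2 × 5.33 / 3.91) = 1.65 V.
V_SG = 0.72 + 1.65 = 2.37 V.

V_SG = 2.37 V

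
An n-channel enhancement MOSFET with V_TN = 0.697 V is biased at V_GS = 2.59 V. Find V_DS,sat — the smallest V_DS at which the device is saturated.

V_DS,sat = 1.89 V

The boundary between triode and saturation is V_DS = V_GS − V_TN = V_ov.
V_ov = 2.59 − 0.697 = 1.89 V.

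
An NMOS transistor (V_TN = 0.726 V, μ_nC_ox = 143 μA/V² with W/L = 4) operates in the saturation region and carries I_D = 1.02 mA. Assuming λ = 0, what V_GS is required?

V_GS = 2.61 V

k_n = μ_nC_ox · (W/L) = 0.572 mA/V².
In saturation I_D = ½ k_n (V_GS − V_TN)², so V_GS − V_TN = √(2 I_D / k_n) = √(2 × 1.02 / 0.572) = 1.89 V.
V_GS = 0.726 + 1.89 = 2.61 V.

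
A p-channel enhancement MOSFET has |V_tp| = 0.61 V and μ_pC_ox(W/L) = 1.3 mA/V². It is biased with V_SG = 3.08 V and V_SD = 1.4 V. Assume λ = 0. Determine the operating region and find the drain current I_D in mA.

Triode; I_D = 3.22 mA

V_ov = V_SG − |V_tp| = 3.08 − 0.61 = 2.47 V.
Since V_SD = 1.4 V < V_ov = 2.47 V, the device is in the triode region.
I_D = k_p [V_ov · V_SD − ½ V_SD²] = 1.3 × [2.47 × 1.4 − 0.5 × 1.4²] = 3.22 mA.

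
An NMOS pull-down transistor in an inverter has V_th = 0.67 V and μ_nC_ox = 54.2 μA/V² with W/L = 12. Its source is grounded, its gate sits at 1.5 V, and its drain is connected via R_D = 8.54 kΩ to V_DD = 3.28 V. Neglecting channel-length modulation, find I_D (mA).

I_D = 0.224 mA

V_GS = V_G = 1.5 V, so V_ov = 1.5 − 0.67 = 0.83 V.
k_n = μ_nC_ox · (W/L) = 0.6504 mA/V².
Assume saturation: I_D = ½ k_n V_ov² = 0.5 × 0.6504 × 0.83² = 0.224 mA, giving V_DS = V_DD − I_D R_D = 3.28 − 0.224 × 8.54 = 1.37 V.
V_DS = 1.37 V ≥ V_ov = 0.83 V, confirming saturation.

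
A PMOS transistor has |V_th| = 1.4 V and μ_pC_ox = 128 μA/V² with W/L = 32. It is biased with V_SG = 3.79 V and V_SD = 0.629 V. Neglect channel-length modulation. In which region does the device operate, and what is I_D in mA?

k_p = μ_pC_ox · (W/L) = 4.096 mA/V².
V_ov = V_SG − |V_th| = 3.79 − 1.4 = 2.39 V.
Since V_SD = 0.629 V < V_ov = 2.39 V, the device is in the triode region.
I_D = k_p [V_ov · V_SD − ½ V_SD²] = 4.096 × [2.39 × 0.629 − 0.5 × 0.629²] = 5.35 mA.

Triode; I_D = 5.35 mA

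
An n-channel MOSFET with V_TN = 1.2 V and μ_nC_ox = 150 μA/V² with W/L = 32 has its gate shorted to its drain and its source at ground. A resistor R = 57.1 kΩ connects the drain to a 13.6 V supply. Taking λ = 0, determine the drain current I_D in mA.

With gate tied to drain, V_GS = V_DS ≥ V_GS − V_TN, so the device is in saturation.
k_n = μ_nC_ox · (W/L) = 4.8 mA/V².
KCL at the drain: ½ k_n (V_GS − V_TN)² = (V_DD − V_GS)/R.
Let x = V_GS − 1.2. Then 137 x² + x − 12.4 = 0, giving x = 0.297 V (positive root), so V_GS = 1.5 V.
I_D = (V_DD − V_GS)/R = (13.6 − 1.5) / 57.1 = 0.212 mA.

I_D = 0.212 mA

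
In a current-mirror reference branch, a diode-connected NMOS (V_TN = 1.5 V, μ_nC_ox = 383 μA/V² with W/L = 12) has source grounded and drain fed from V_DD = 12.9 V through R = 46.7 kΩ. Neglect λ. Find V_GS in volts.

With gate tied to drain, V_GS = V_DS ≥ V_GS − V_TN, so the device is in saturation.
k_n = μ_nC_ox · (W/L) = 4.596 mA/V².
KCL at the drain: ½ k_n (V_GS − V_TN)² = (V_DD − V_GS)/R.
Let x = V_GS − 1.5. Then 107 x² + x − 11.4 = 0, giving x = 0.321 V (positive root), so V_GS = 1.82 V.
I_D = (V_DD − V_GS)/R = (12.9 − 1.82) / 46.7 = 0.237 mA.

V_GS = 1.82 V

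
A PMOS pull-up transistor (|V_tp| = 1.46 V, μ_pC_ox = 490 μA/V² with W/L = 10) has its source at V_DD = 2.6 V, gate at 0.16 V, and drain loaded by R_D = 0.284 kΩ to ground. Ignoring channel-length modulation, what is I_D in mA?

I_D = 2.35 mA

V_SG = V_DD − V_G = 2.6 − 0.16 = 2.44 V, so V_ov = 2.44 − 1.46 = 0.98 V.
k_p = μ_pC_ox · (W/L) = 4.9 mA/V².
Assume saturation: I_D = ½ k_p V_ov² = 0.5 × 4.9 × 0.98² = 2.35 mA, giving V_SD = V_DD − I_D R_D = 2.6 − 2.35 × 0.284 = 1.93 V.
V_SD = 1.93 V ≥ V_ov = 0.98 V, confirming saturation.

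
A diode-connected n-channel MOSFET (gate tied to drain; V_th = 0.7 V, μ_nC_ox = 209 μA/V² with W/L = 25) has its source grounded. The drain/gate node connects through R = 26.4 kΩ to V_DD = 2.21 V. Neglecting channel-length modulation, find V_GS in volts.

V_GS = 0.841 V

With gate tied to drain, V_GS = V_DS ≥ V_GS − V_th, so the device is in saturation.
k_n = μ_nC_ox · (W/L) = 5.225 mA/V².
KCL at the drain: ½ k_n (V_GS − V_th)² = (V_DD − V_GS)/R.
Let x = V_GS − 0.7. Then 69 x² + x − 1.51 = 0, giving x = 0.141 V (positive root), so V_GS = 0.841 V.
I_D = (V_DD − V_GS)/R = (2.21 − 0.841) / 26.4 = 0.0519 mA.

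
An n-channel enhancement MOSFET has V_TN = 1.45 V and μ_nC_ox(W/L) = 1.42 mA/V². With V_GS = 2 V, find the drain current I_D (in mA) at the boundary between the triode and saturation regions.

I_D = 0.215 mA

At the boundary V_DS = V_ov = V_GS − V_TN = 2 − 1.45 = 0.55 V.
I_D = ½ k_n V_ov² = 0.5 × 1.42 × 0.55² = 0.215 mA.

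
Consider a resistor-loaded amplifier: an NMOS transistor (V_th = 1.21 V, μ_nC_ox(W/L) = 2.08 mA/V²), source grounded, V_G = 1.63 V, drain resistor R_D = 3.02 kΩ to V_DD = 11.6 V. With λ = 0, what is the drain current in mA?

V_GS = V_G = 1.63 V, so V_ov = 1.63 − 1.21 = 0.42 V.
Assume saturation: I_D = ½ k_n V_ov² = 0.5 × 2.08 × 0.42² = 0.183 mA, giving V_DS = V_DD − I_D R_D = 11.6 − 0.183 × 3.02 = 11 V.
V_DS = 11 V ≥ V_ov = 0.42 V, confirming saturation.

I_D = 0.183 mA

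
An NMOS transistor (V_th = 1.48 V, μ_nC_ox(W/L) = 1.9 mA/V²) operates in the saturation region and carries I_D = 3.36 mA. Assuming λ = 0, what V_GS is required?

V_GS = 3.36 V

In saturation I_D = ½ k_n (V_GS − V_th)², so V_GS − V_th = √(2 I_D / k_n) = √(2 × 3.36 / 1.9) = 1.88 V.
V_GS = 1.48 + 1.88 = 3.36 V.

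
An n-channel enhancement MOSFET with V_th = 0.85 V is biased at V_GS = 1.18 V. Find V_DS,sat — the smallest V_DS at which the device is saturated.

The boundary between triode and saturation is V_DS = V_GS − V_th = V_ov.
V_ov = 1.18 − 0.85 = 0.33 V.

V_DS,sat = 0.330 V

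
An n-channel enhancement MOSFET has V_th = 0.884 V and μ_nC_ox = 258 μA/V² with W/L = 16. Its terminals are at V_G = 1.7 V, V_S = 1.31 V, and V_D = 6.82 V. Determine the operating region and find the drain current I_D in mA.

V_GS = V_G − V_S = 1.7 − 1.31 = 0.39 V; V_DS = V_D − V_S = 6.82 − 1.31 = 5.51 V.
V_GS = 0.39 V < V_th = 0.884 V, so the transistor is in cutoff.

Cutoff; I_D = 0 mA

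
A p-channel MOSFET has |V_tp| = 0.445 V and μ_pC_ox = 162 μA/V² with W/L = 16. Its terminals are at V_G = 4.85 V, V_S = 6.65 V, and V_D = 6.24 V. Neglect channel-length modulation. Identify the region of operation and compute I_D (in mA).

V_SG = V_S − V_G = 6.65 − 4.85 = 1.8 V; V_SD = V_S − V_D = 6.65 − 6.24 = 0.41 V.
k_p = μ_pC_ox · (W/L) = 2.592 mA/V².
V_ov = V_SG − |V_tp| = 1.8 − 0.445 = 1.36 V.
Since V_SD = 0.41 V < V_ov = 1.36 V, the device is in the triode region.
I_D = k_p [V_ov · V_SD − ½ V_SD²] = 2.592 × [1.36 × 0.41 − 0.5 × 0.41²] = 1.22 mA.

Triode; I_D = 1.22 mA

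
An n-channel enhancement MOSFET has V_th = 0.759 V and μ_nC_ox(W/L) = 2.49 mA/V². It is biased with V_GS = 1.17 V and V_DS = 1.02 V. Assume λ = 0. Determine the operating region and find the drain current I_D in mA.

Saturation; I_D = 0.210 mA

V_ov = V_GS − V_th = 1.17 − 0.759 = 0.411 V.
Since V_DS = 1.02 V ≥ V_ov = 0.411 V, the device is in saturation.
I_D = ½ k_n V_ov² = 0.5 × 2.49 × 0.411² = 0.21 mA.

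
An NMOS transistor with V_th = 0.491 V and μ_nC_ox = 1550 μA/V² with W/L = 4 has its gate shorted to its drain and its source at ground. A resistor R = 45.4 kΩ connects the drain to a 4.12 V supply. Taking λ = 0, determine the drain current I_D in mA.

With gate tied to drain, V_GS = V_DS ≥ V_GS − V_th, so the device is in saturation.
k_n = μ_nC_ox · (W/L) = 6.2 mA/V².
KCL at the drain: ½ k_n (V_GS − V_th)² = (V_DD − V_GS)/R.
Let x = V_GS − 0.491. Then 141 x² + x − 3.629 = 0, giving x = 0.157 V (positive root), so V_GS = 0.648 V.
I_D = (V_DD − V_GS)/R = (4.12 − 0.648) / 45.4 = 0.0765 mA.

I_D = 0.0765 mA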